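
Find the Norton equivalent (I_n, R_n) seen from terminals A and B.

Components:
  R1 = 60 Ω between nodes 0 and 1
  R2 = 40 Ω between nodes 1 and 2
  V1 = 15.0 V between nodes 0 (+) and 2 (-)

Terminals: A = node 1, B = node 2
Find the Thévenin equivalent first; then I_n = V_th/R_th and R_n = R_th.
Step 1 — V_th is the open-circuit voltage V_A - V_B (nothing connected across the terminals).
Nodal analysis, taking node 2 as the 0 V reference.
Source V1 fixes V_0 = 15 V.
KCL at each unknown node (sum of currents leaving = 0; resistances in Ω):
  Node 1: (V_1 - 15)/60 + (V_1 - 0)/40 = 0
Collecting terms: 0.04167 × V_1 = 0.25  =>  V_1 = 6 V
V_th = V_1 - V_2 = 6 - 0 = 6 V
Step 2 — R_th: zero the source — replace V1 by a short circuit (node 2 merges into node 0) — and find the resistance seen between A (node 1) and B (node 0).
Reduce the network between node 1 (A) and node 0 (B) by series/parallel combination:
  Rp1 = R1 ‖ R2 (parallel, both between nodes 0 and 1) = 1/(1/60 + 1/40) = 24 Ω
R_th = 24 Ω
I_n = V_th/R_th = 6/24 = 0.25 A, and R_n = R_th = 24 Ω

Final answer: I_n = 0.25 A, R_n = 24 Ω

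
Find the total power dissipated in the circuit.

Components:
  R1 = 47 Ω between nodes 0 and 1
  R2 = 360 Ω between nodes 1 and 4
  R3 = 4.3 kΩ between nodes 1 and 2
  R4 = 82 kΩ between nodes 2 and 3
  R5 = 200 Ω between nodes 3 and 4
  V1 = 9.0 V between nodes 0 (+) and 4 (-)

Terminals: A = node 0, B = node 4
Nodal analysis, taking node 4 as the 0 V reference.
Source V1 fixes V_0 = 9 V.
KCL at each unknown node (sum of currents leaving = 0; resistances in Ω):
  Node 1: (V_1 - 9)/47 + (V_1 - 0)/360 + (V_1 - V_2)/4300 = 0
  Node 2: (V_2 - V_1)/4300 + (V_2 - V_3)/82000 = 0
  Node 3: (V_3 - V_2)/82000 + (V_3 - 0)/200 = 0
Collecting terms (coefficients in siemens):
  0.02429·V_1 - 0.0002326·V_2 = 0.1915
  0.0002448·V_2 - 0.0002326·V_1 - 0.0000122·V_3 = 0
  0.005012·V_3 - 0.0000122·V_2 = 0
Solving these 3 simultaneous equations (Gaussian elimination) gives:
  V_1 = 7.957 V, V_2 = 7.561 V, V_3 = 0.0184 V
Power in each resistor, P = (ΔV)²/R:
  P_R1 = (9 - 7.957)²/47 = 0.02315 W
  P_R2 = (7.957 - 0)²/360 = 0.1759 W
  P_R3 = (7.957 - 7.561)²/4300 = 0.00003638 W
  P_R4 = (7.561 - 0.0184)²/82000 = 0.0006938 W
  P_R5 = (0.0184 - 0)²/200 = 0.000001692 W
P_total = P_R1 + P_R2 + P_R3 + P_R4 + P_R5 = 0.1997 W

Final answer: 0.1997 W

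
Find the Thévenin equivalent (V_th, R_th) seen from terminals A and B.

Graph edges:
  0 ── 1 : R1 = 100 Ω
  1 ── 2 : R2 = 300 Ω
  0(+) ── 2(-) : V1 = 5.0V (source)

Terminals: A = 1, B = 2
Step 1 — V_th is the open-circuit voltage V_A - V_B (nothing connected across the terminals).
Nodal analysis, taking node 2 as the 0 V reference.
Source V1 fixes V_0 = 5 V.
KCL at each unknown node (sum of currents leaving = 0; resistances in Ω):
  Node 1: (V_1 - 5)/100 + (V_1 - 0)/300 = 0
Collecting terms: 0.01333 × V_1 = 0.05  =>  V_1 = 3.75 V
V_th = V_1 - V_2 = 3.75 - 0 = 3.75 V
Step 2 — R_th: zero the source — replace V1 by a short circuit (node 2 merges into node 0) — and find the resistance seen between A (node 1) and B (node 0).
Reduce the network between node 1 (A) and node 0 (B) by series/parallel combination:
  Rp1 = R1 ‖ R2 (parallel, both between nodes 0 and 1) = 1/(1/100 + 1/300) = 75 Ω
R_th = 75 Ω

Final answer: V_th = 3.75 V, R_th = 75 Ω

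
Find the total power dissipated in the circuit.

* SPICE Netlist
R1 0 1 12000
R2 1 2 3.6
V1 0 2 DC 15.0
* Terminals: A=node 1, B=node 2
Nodal analysis, taking node 2 as the 0 V reference.
Source V1 fixes V_0 = 15 V.
KCL at each unknown node (sum of currents leaving = 0; resistances in Ω):
  Node 1: (V_1 - 15)/12000 + (V_1 - 0)/3.6 = 0
Collecting terms: 0.2779 × V_1 = 0.00125  =>  V_1 = 0.004499 V
Power in each resistor, P = (ΔV)²/R:
  P_R1 = (15 - 0.004499)²/12000 = 0.01874 W
  P_R2 = (0.004499 - 0)²/3.6 = 0.000005622 W
P_total = P_R1 + P_R2 = 0.01874 W

Final answer: 0.01874 W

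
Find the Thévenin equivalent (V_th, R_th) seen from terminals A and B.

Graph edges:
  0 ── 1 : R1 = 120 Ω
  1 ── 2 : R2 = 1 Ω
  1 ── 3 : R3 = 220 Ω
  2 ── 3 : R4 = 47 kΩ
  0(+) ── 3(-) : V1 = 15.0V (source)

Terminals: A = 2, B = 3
Step 1 — V_th is the open-circuit voltage V_A - V_B (nothing connected across the terminals).
Nodal analysis, taking node 3 as the 0 V reference.
Source V1 fixes V_0 = 15 V.
KCL at each unknown node (sum of currents leaving = 0; resistances in Ω):
  Node 1: (V_1 - 15)/120 + (V_1 - V_2)/1 + (V_1 - 0)/220 = 0
  Node 2: (V_2 - V_1)/1 + (V_2 - 0)/47000 = 0
Collecting terms (coefficients in siemens):
  1.013·V_1 - 1·V_2 = 0.125
  1·V_2 - 1·V_1 = 0
Determinant D = (1.013)(1) - (-1)(-1) = 0.0129
V_1 = [(0.125)(1) - (-1)(0)]/D = 9.69 V
V_2 = [(1.013)(0) - (0.125)(-1)]/D = 9.69 V
V_th = V_2 - V_3 = 9.69 - 0 = 9.69 V
Step 2 — R_th: zero the source — replace V1 by a short circuit (node 3 merges into node 0) — and find the resistance seen between A (node 2) and B (node 0).
Reduce the network between node 2 (A) and node 0 (B) by series/parallel combination:
  Rp1 = R1 ‖ R3 (parallel, both between nodes 0 and 1) = 1/(1/120 + 1/220) = 77.65 Ω
  Rs1 = R2 + Rp1 (series, joined only at node 1) = 1 + 77.65 = 78.65 Ω
  Rp2 = R4 ‖ Rs1 (parallel, both between nodes 0 and 2) = 1/(1/47000 + 1/78.65) = 78.52 Ω
R_th = 78.52 Ω

Final answer: V_th = 9.69 V, R_th = 78.52 Ω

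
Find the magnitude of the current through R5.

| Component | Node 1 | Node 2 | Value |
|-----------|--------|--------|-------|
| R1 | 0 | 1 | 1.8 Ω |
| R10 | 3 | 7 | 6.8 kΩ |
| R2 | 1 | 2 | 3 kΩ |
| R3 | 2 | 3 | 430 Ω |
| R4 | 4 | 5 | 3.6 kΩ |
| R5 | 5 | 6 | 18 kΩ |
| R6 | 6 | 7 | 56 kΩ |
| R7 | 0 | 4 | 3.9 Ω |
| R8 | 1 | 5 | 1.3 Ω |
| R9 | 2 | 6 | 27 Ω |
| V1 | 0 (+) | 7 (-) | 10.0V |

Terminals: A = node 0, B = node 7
Nodal analysis, taking node 7 as the 0 V reference.
Source V1 fixes V_0 = 10 V.
KCL at each unknown node (sum of currents leaving = 0; resistances in Ω):
  Node 1: (V_1 - 10)/1.8 + (V_1 - V_2)/3000 + (V_1 - V_5)/1.3 = 0
  Node 2: (V_2 - V_1)/3000 + (V_2 - V_3)/430 + (V_2 - V_6)/27 = 0
  Node 3: (V_3 - V_2)/430 + (V_3 - 0)/6800 = 0
  Node 4: (V_4 - V_5)/3600 + (V_4 - 10)/3.9 = 0
  Node 5: (V_5 - V_4)/3600 + (V_5 - V_6)/18000 + (V_5 - V_1)/1.3 = 0
  Node 6: (V_6 - V_5)/18000 + (V_6 - 0)/56000 + (V_6 - V_2)/27 = 0
Collecting terms (coefficients in siemens):
  1.325·V_1 - 0.0003333·V_2 - 0.7692·V_5 = 5.556
  0.0397·V_2 - 0.0003333·V_1 - 0.002326·V_3 - 0.03704·V_6 = 0
  0.002473·V_3 - 0.002326·V_2 = 0
  0.2567·V_4 - 0.0002778·V_5 = 2.564
  0.7696·V_5 - 0.7692·V_1 - 0.0002778·V_4 - 0.00005556·V_6 = 0
  0.03711·V_6 - 0.03704·V_2 - 0.00005556·V_5 = 0
Solving these 6 simultaneous equations (Gaussian elimination) gives:
  V_1 = 9.998 V, V_2 = 7.133 V, V_3 = 6.709 V, V_4 = 10 V
  V_5 = 9.998 V, V_6 = 7.134 V
I_R5 = (V_5 - V_6)/R5 = (9.998 - 7.134)/18000 = 0.0001591 A
|I_R5| = 0.0001591 A

Final answer: |I_R5| = 0.0001591 A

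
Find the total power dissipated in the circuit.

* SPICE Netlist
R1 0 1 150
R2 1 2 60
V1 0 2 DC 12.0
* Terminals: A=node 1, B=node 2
Nodal analysis, taking node 2 as the 0 V reference.
Source V1 fixes V_0 = 12 V.
KCL at each unknown node (sum of currents leaving = 0; resistances in Ω):
  Node 1: (V_1 - 12)/150 + (V_1 - 0)/60 = 0
Collecting terms: 0.02333 × V_1 = 0.08  =>  V_1 = 3.429 V
Power in each resistor, P = (ΔV)²/R:
  P_R1 = (12 - 3.429)²/150 = 0.4898 W
  P_R2 = (3.429 - 0)²/60 = 0.1959 W
P_total = P_R1 + P_R2 = 0.6857 W

Final answer: 0.6857 W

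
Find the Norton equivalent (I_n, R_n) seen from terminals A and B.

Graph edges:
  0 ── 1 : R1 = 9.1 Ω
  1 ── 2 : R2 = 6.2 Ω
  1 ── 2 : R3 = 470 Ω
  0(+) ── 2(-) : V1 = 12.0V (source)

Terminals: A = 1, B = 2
Find the Thévenin equivalent first; then I_n = V_th/R_th and R_n = R_th.
Step 1 — V_th is the open-circuit voltage V_A - V_B (nothing connected across the terminals).
Nodal analysis, taking node 2 as the 0 V reference.
Source V1 fixes V_0 = 12 V.
KCL at each unknown node (sum of currents leaving = 0; resistances in Ω):
  Node 1: (V_1 - 12)/9.1 + (V_1 - 0)/6.2 + (V_1 - 0)/470 = 0
Collecting terms: 0.2733 × V_1 = 1.319  =>  V_1 = 4.825 V
V_th = V_1 - V_2 = 4.825 - 0 = 4.825 V
Step 2 — R_th: zero the source — replace V1 by a short circuit (node 2 merges into node 0) — and find the resistance seen between A (node 1) and B (node 0).
Reduce the network between node 1 (A) and node 0 (B) by series/parallel combination:
  Rp1 = R1 ‖ R2 ‖ R3 (parallel, all between nodes 0 and 1) = 1/(1/9.1 + 1/6.2 + 1/470) = 3.659 Ω
R_th = 3.659 Ω
I_n = V_th/R_th = 4.825/3.659 = 1.319 A, and R_n = R_th = 3.659 Ω

Final answer: I_n = 1.319 A, R_n = 3.659 Ω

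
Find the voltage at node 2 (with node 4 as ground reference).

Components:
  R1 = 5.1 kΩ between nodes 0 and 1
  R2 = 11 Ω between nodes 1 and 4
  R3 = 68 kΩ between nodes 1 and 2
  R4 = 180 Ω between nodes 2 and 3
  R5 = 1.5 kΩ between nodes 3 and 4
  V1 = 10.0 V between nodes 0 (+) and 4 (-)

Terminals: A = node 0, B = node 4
Nodal analysis, taking node 4 as the 0 V reference.
Source V1 fixes V_0 = 10 V.
KCL at each unknown node (sum of currents leaving = 0; resistances in Ω):
  Node 1: (V_1 - 10)/5100 + (V_1 - 0)/11 + (V_1 - V_2)/68000 = 0
  Node 2: (V_2 - V_1)/68000 + (V_2 - V_3)/180 = 0
  Node 3: (V_3 - V_2)/180 + (V_3 - 0)/1500 = 0
Collecting terms (coefficients in siemens):
  0.09112·V_1 - 0.00001471·V_2 = 0.001961
  0.00557·V_2 - 0.00001471·V_1 - 0.005556·V_3 = 0
  0.006222·V_3 - 0.005556·V_2 = 0
Solving these 3 simultaneous equations (Gaussian elimination) gives:
  V_1 = 0.02152 V, V_2 = 0.0005188 V, V_3 = 0.0004632 V
The requested potential is V_2 = 0.0005188 V.

Final answer: V_2 = 0.0005188 V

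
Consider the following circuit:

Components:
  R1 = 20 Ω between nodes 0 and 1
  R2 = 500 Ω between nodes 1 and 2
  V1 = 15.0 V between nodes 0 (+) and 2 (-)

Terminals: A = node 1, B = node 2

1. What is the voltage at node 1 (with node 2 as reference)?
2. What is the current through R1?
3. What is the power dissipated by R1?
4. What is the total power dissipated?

Nodal analysis, taking node 2 as the 0 V reference.
Source V1 fixes V_0 = 15 V.
KCL at each unknown node (sum of currents leaving = 0; resistances in Ω):
  Node 1: (V_1 - 15)/20 + (V_1 - 0)/500 = 0
Collecting terms: 0.052 × V_1 = 0.75  =>  V_1 = 14.42 V
Part 1:
  Read off the nodal solution: V_1 = 14.42 V
Part 2:
  I_R1 = (V_0 - V_1)/R1 = (15 - 14.42)/20 = 0.02885 A
  Magnitude: I_R1 = 0.02885 A
Part 3:
  I_R1 = (V_0 - V_1)/R1 = (15 - 14.42)/20 = 0.02885 A
  P_R1 = I_R1² × R1 = (0.02885)² × 20 = 0.01664 W
Part 4:
  Power in each resistor, P = (ΔV)²/R:
    P_R1 = (15 - 14.42)²/20 = 0.01664 W
    P_R2 = (14.42 - 0)²/500 = 0.4161 W
  P_total = P_R1 + P_R2 = 0.4327 W

Final answers:
1. V_1 = 14.42 V
2. I_R1 = 0.02885 A
3. P_R1 = 0.01664 W
4. P_total = 0.4327 W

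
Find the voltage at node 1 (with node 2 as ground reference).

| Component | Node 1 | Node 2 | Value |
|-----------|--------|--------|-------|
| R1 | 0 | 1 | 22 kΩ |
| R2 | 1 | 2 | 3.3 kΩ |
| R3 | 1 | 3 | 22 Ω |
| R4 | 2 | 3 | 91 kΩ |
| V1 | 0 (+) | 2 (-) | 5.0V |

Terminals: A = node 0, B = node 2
Nodal analysis, taking node 2 as the 0 V reference.
Source V1 fixes V_0 = 5 V.
KCL at each unknown node (sum of currents leaving = 0; resistances in Ω):
  Node 1: (V_1 - 5)/22000 + (V_1 - 0)/3300 + (V_1 - V_3)/22 = 0
  Node 3: (V_3 - V_1)/22 + (V_3 - 0)/91000 = 0
Collecting terms (coefficients in siemens):
  0.0458·V_1 - 0.04545·V_3 = 0.0002273
  0.04547·V_3 - 0.04545·V_1 = 0
Determinant D = (0.0458)(0.04547) - (-0.04545)(-0.04545) = 0.00001634
V_1 = [(0.0002273)(0.04547) - (-0.04545)(0)]/D = 0.6322 V
V_3 = [(0.0458)(0) - (0.0002273)(-0.04545)]/D = 0.6321 V
The requested potential is V_1 = 0.6322 V.

Final answer: V_1 = 0.6322 V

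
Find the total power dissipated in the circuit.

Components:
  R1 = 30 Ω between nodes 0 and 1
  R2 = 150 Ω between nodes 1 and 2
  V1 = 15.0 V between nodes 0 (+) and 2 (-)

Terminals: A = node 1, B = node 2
Nodal analysis, taking node 2 as the 0 V reference.
Source V1 fixes V_0 = 15 V.
KCL at each unknown node (sum of currents leaving = 0; resistances in Ω):
  Node 1: (V_1 - 15)/30 + (V_1 - 0)/150 = 0
Collecting terms: 0.04 × V_1 = 0.5  =>  V_1 = 12.5 V
Power in each resistor, P = (ΔV)²/R:
  P_R1 = (15 - 12.5)²/30 = 0.2083 W
  P_R2 = (12.5 - 0)²/150 = 1.042 W
P_total = P_R1 + P_R2 = 1.25 W

Final answer: 1.25 W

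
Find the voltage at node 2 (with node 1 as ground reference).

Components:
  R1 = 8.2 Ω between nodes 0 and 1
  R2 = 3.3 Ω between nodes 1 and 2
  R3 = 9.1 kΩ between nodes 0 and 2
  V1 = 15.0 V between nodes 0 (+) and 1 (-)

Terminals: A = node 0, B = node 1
Nodal analysis, taking node 1 as the 0 V reference.
Source V1 fixes V_0 = 15 V.
KCL at each unknown node (sum of currents leaving = 0; resistances in Ω):
  Node 2: (V_2 - 0)/3.3 + (V_2 - 15)/9100 = 0
Collecting terms: 0.3031 × V_2 = 0.001648  =>  V_2 = 0.005438 V
The requested potential is V_2 = 0.005438 V.

Final answer: V_2 = 0.005438 V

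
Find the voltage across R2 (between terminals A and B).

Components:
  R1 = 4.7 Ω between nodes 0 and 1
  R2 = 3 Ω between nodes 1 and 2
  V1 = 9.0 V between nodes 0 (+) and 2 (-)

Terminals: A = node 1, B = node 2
R1 and R2 are in series across V1 (node 0 → node 1 → node 2), and the output A–B is taken across R2, so this is a voltage divider.
Series current: I = V1/(R1 + R2) = 9/(4.7 + 3) = 9/7.7 = 1.169 A
V_R2 = I × R2 = V1 × R2/(R1 + R2) = 9 × 3/7.7 = 3.506 V

Final answer: 3.506 V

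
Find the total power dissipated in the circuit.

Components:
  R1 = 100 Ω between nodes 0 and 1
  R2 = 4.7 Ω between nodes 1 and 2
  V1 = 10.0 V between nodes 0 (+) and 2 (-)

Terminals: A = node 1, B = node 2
Nodal analysis, taking node 2 as the 0 V reference.
Source V1 fixes V_0 = 10 V.
KCL at each unknown node (sum of currents leaving = 0; resistances in Ω):
  Node 1: (V_1 - 10)/100 + (V_1 - 0)/4.7 = 0
Collecting terms: 0.2228 × V_1 = 0.1  =>  V_1 = 0.4489 V
Power in each resistor, P = (ΔV)²/R:
  P_R1 = (10 - 0.4489)²/100 = 0.9122 W
  P_R2 = (0.4489 - 0)²/4.7 = 0.04288 W
P_total = P_R1 + P_R2 = 0.9551 W

Final answer: 0.9551 W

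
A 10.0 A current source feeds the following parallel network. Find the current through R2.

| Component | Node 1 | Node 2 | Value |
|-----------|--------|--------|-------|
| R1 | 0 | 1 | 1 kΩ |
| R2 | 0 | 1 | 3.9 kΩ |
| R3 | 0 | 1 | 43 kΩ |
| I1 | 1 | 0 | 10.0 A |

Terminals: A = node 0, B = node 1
All resistors sit directly between nodes 0 and 1, so they are in parallel and share one voltage V; the full source current 10 A splits among them.
1/R_par = 1/1000 + 1/3900 + 1/43000 = 0.00128 S  =>  R_par = 781.5 Ω
V = I × R_par = 10 × 781.5 = 7815 V
I_R2 = V/R2 = 7815/3900 = 2.004 A

Final answer: 2.004 A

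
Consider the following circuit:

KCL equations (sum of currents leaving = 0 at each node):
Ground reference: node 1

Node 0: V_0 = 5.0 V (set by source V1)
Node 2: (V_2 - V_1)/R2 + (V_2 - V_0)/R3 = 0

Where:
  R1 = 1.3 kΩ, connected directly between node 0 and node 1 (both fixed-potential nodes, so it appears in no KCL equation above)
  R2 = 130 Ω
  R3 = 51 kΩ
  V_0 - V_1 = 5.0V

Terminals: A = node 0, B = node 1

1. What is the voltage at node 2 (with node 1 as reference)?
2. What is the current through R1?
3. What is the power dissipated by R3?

Nodal analysis, taking node 1 as the 0 V reference.
Source V1 fixes V_0 = 5 V.
KCL at each unknown node (sum of currents leaving = 0; resistances in Ω):
  Node 2: (V_2 - 0)/130 + (V_2 - 5)/51000 = 0
Collecting terms: 0.007712 × V_2 = 0.00009804  =>  V_2 = 0.01271 V
Part 1:
  Read off the nodal solution: V_2 = 0.01271 V
Part 2:
  I_R1 = (V_0 - V_1)/R1 = (5 - 0)/1300 = 0.003846 A
  Magnitude: I_R1 = 0.003846 A
Part 3:
  I_R3 = (V_0 - V_2)/R3 = (5 - 0.01271)/51000 = 0.00009779 A
  P_R3 = I_R3² × R3 = (0.00009779)² × 51000 = 0.0004877 W

Final answers:
1. V_2 = 0.01271 V
2. I_R1 = 0.003846 A
3. P_R3 = 0.0004877 W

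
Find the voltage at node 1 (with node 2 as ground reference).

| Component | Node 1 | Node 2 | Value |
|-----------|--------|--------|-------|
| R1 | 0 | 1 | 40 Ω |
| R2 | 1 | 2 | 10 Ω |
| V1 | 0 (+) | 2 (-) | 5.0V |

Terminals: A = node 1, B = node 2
Nodal analysis, taking node 2 as the 0 V reference.
Source V1 fixes V_0 = 5 V.
KCL at each unknown node (sum of currents leaving = 0; resistances in Ω):
  Node 1: (V_1 - 5)/40 + (V_1 - 0)/10 = 0
Collecting terms: 0.125 × V_1 = 0.125  =>  V_1 = 1 V
The requested potential is V_1 = 1 V.

Final answer: V_1 = 1 V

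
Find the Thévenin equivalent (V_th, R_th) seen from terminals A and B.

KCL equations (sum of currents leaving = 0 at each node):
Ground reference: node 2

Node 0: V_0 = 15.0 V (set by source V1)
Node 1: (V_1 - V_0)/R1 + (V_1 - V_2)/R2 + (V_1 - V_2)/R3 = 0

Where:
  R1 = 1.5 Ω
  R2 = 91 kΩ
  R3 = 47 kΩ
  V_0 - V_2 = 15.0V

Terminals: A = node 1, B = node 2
Step 1 — V_th is the open-circuit voltage V_A - V_B (nothing connected across the terminals).
Nodal analysis, taking node 2 as the 0 V reference.
Source V1 fixes V_0 = 15 V.
KCL at each unknown node (sum of currents leaving = 0; resistances in Ω):
  Node 1: (V_1 - 15)/1.5 + (V_1 - 0)/91000 + (V_1 - 0)/47000 = 0
Collecting terms: 0.6667 × V_1 = 10  =>  V_1 = 15 V
V_th = V_1 - V_2 = 15 - 0 = 15 V
Step 2 — R_th: zero the source — replace V1 by a short circuit (node 2 merges into node 0) — and find the resistance seen between A (node 1) and B (node 0).
Reduce the network between node 1 (A) and node 0 (B) by series/parallel combination:
  Rp1 = R1 ‖ R2 ‖ R3 (parallel, all between nodes 0 and 1) = 1/(1/1.5 + 1/91000 + 1/47000) = 1.5 Ω
R_th = 1.5 Ω

Final answer: V_th = 15 V, R_th = 1.5 Ω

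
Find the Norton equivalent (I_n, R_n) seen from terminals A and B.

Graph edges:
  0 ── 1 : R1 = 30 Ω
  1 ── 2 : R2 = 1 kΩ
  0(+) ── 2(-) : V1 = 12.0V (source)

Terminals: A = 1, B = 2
Find the Thévenin equivalent first; then I_n = V_th/R_th and R_n = R_th.
Step 1 — V_th is the open-circuit voltage V_A - V_B (nothing connected across the terminals).
Nodal analysis, taking node 2 as the 0 V reference.
Source V1 fixes V_0 = 12 V.
KCL at each unknown node (sum of currents leaving = 0; resistances in Ω):
  Node 1: (V_1 - 12)/30 + (V_1 - 0)/1000 = 0
Collecting terms: 0.03433 × V_1 = 0.4  =>  V_1 = 11.65 V
V_th = V_1 - V_2 = 11.65 - 0 = 11.65 V
Step 2 — R_th: zero the source — replace V1 by a short circuit (node 2 merges into node 0) — and find the resistance seen between A (node 1) and B (node 0).
Reduce the network between node 1 (A) and node 0 (B) by series/parallel combination:
  Rp1 = R1 ‖ R2 (parallel, both between nodes 0 and 1) = 1/(1/30 + 1/1000) = 29.13 Ω
R_th = 29.13 Ω
I_n = V_th/R_th = 11.65/29.13 = 0.4 A, and R_n = R_th = 29.13 Ω

Final answer: I_n = 0.4 A, R_n = 29.13 Ω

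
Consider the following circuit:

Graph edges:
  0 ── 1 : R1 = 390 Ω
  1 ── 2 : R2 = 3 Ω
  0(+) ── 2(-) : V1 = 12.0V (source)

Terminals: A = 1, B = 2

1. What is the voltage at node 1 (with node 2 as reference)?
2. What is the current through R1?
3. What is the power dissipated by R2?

Nodal analysis, taking node 2 as the 0 V reference.
Source V1 fixes V_0 = 12 V.
KCL at each unknown node (sum of currents leaving = 0; resistances in Ω):
  Node 1: (V_1 - 12)/390 + (V_1 - 0)/3 = 0
Collecting terms: 0.3359 × V_1 = 0.03077  =>  V_1 = 0.0916 V
Part 1:
  Read off the nodal solution: V_1 = 0.0916 V
Part 2:
  I_R1 = (V_0 - V_1)/R1 = (12 - 0.0916)/390 = 0.03053 A
  Magnitude: I_R1 = 0.03053 A
Part 3:
  I_R2 = (V_1 - V_2)/R2 = (0.0916 - 0)/3 = 0.03053 A
  P_R2 = I_R2² × R2 = (0.03053)² × 3 = 0.002797 W

Final answers:
1. V_1 = 0.0916 V
2. I_R1 = 0.03053 A
3. P_R2 = 0.002797 W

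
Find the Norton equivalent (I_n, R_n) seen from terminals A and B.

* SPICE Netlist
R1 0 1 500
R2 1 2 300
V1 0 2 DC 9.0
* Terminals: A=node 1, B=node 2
Find the Thévenin equivalent first; then I_n = V_th/R_th and R_n = R_th.
Step 1 — V_th is the open-circuit voltage V_A - V_B (nothing connected across the terminals).
Nodal analysis, taking node 2 as the 0 V reference.
Source V1 fixes V_0 = 9 V.
KCL at each unknown node (sum of currents leaving = 0; resistances in Ω):
  Node 1: (V_1 - 9)/500 + (V_1 - 0)/300 = 0
Collecting terms: 0.005333 × V_1 = 0.018  =>  V_1 = 3.375 V
V_th = V_1 - V_2 = 3.375 - 0 = 3.375 V
Step 2 — R_th: zero the source — replace V1 by a short circuit (node 2 merges into node 0) — and find the resistance seen between A (node 1) and B (node 0).
Reduce the network between node 1 (A) and node 0 (B) by series/parallel combination:
  Rp1 = R1 ‖ R2 (parallel, both between nodes 0 and 1) = 1/(1/500 + 1/300) = 187.5 Ω
R_th = 187.5 Ω
I_n = V_th/R_th = 3.375/187.5 = 0.018 A, and R_n = R_th = 187.5 Ω

Final answer: I_n = 0.018 A, R_n = 187.5 Ω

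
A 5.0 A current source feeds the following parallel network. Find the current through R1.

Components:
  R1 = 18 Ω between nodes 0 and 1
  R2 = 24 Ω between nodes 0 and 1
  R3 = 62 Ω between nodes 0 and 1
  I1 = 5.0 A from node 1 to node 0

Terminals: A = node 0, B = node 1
All resistors sit directly between nodes 0 and 1, so they are in parallel and share one voltage V; the full source current 5 A splits among them.
1/R_par = 1/18 + 1/24 + 1/62 = 0.1134 S  =>  R_par = 8.822 Ω
V = I × R_par = 5 × 8.822 = 44.11 V
I_R1 = V/R1 = 44.11/18 = 2.451 A

Final answer: 2.451 A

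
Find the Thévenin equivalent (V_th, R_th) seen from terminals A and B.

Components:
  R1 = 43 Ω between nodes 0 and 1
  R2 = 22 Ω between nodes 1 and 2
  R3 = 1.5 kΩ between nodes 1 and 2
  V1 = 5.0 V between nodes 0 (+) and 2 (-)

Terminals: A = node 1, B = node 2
Step 1 — V_th is the open-circuit voltage V_A - V_B (nothing connected across the terminals).
Nodal analysis, taking node 2 as the 0 V reference.
Source V1 fixes V_0 = 5 V.
KCL at each unknown node (sum of currents leaving = 0; resistances in Ω):
  Node 1: (V_1 - 5)/43 + (V_1 - 0)/22 + (V_1 - 0)/1500 = 0
Collecting terms: 0.06938 × V_1 = 0.1163  =>  V_1 = 1.676 V
V_th = V_1 - V_2 = 1.676 - 0 = 1.676 V
Step 2 — R_th: zero the source — replace V1 by a short circuit (node 2 merges into node 0) — and find the resistance seen between A (node 1) and B (node 0).
Reduce the network between node 1 (A) and node 0 (B) by series/parallel combination:
  Rp1 = R1 ‖ R2 ‖ R3 (parallel, all between nodes 0 and 1) = 1/(1/43 + 1/22 + 1/1500) = 14.41 Ω
R_th = 14.41 Ω

Final answer: V_th = 1.676 V, R_th = 14.41 Ω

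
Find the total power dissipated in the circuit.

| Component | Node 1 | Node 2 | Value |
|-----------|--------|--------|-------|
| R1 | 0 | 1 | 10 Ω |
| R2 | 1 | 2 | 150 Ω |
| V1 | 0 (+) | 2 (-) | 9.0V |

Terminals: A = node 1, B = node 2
Nodal analysis, taking node 2 as the 0 V reference.
Source V1 fixes V_0 = 9 V.
KCL at each unknown node (sum of currents leaving = 0; resistances in Ω):
  Node 1: (V_1 - 9)/10 + (V_1 - 0)/150 = 0
Collecting terms: 0.1067 × V_1 = 0.9  =>  V_1 = 8.438 V
Power in each resistor, P = (ΔV)²/R:
  P_R1 = (9 - 8.438)²/10 = 0.03164 W
  P_R2 = (8.438 - 0)²/150 = 0.4746 W
P_total = P_R1 + P_R2 = 0.5062 W

Final answer: 0.5062 W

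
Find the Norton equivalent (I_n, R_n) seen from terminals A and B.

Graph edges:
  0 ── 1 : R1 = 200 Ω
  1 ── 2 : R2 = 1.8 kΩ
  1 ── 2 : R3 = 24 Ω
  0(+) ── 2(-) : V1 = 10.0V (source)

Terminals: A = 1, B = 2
Find the Thévenin equivalent first; then I_n = V_th/R_th and R_n = R_th.
Step 1 — V_th is the open-circuit voltage V_A - V_B (nothing connected across the terminals).
Nodal analysis, taking node 2 as the 0 V reference.
Source V1 fixes V_0 = 10 V.
KCL at each unknown node (sum of currents leaving = 0; resistances in Ω):
  Node 1: (V_1 - 10)/200 + (V_1 - 0)/1800 + (V_1 - 0)/24 = 0
Collecting terms: 0.04722 × V_1 = 0.05  =>  V_1 = 1.059 V
V_th = V_1 - V_2 = 1.059 - 0 = 1.059 V
Step 2 — R_th: zero the source — replace V1 by a short circuit (node 2 merges into node 0) — and find the resistance seen between A (node 1) and B (node 0).
Reduce the network between node 1 (A) and node 0 (B) by series/parallel combination:
  Rp1 = R1 ‖ R2 ‖ R3 (parallel, all between nodes 0 and 1) = 1/(1/200 + 1/1800 + 1/24) = 21.18 Ω
R_th = 21.18 Ω
I_n = V_th/R_th = 1.059/21.18 = 0.05 A, and R_n = R_th = 21.18 Ω

Final answer: I_n = 0.05 A, R_n = 21.18 Ω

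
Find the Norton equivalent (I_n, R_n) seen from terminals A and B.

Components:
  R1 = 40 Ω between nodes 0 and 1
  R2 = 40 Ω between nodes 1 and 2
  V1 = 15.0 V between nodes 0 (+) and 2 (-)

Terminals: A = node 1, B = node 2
Find the Thévenin equivalent first; then I_n = V_th/R_th and R_n = R_th.
Step 1 — V_th is the open-circuit voltage V_A - V_B (nothing connected across the terminals).
Nodal analysis, taking node 2 as the 0 V reference.
Source V1 fixes V_0 = 15 V.
KCL at each unknown node (sum of currents leaving = 0; resistances in Ω):
  Node 1: (V_1 - 15)/40 + (V_1 - 0)/40 = 0
Collecting terms: 0.05 × V_1 = 0.375  =>  V_1 = 7.5 V
V_th = V_1 - V_2 = 7.5 - 0 = 7.5 V
Step 2 — R_th: zero the source — replace V1 by a short circuit (node 2 merges into node 0) — and find the resistance seen between A (node 1) and B (node 0).
Reduce the network between node 1 (A) and node 0 (B) by series/parallel combination:
  Rp1 = R1 ‖ R2 (parallel, both between nodes 0 and 1) = 1/(1/40 + 1/40) = 20 Ω
R_th = 20 Ω
I_n = V_th/R_th = 7.5/20 = 0.375 A, and R_n = R_th = 20 Ω

Final answer: I_n = 0.375 A, R_n = 20 Ω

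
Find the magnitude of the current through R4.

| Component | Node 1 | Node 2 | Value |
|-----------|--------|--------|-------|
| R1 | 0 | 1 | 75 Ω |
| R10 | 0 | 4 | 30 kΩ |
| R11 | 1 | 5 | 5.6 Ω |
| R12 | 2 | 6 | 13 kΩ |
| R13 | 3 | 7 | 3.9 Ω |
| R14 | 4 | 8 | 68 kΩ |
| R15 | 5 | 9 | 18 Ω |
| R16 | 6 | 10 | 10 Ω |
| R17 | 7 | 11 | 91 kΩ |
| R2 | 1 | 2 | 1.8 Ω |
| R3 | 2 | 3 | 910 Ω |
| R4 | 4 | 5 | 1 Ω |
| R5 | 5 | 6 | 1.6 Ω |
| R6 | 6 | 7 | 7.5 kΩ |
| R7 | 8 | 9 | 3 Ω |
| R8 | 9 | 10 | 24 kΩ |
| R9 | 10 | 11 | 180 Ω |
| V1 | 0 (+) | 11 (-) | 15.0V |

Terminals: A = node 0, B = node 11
Nodal analysis, taking node 11 as the 0 V reference.
Source V1 fixes V_0 = 15 V.
KCL at each unknown node (sum of currents leaving = 0; resistances in Ω):
  Node 1: (V_1 - 15)/75 + (V_1 - V_2)/1.8 + (V_1 - V_5)/5.6 = 0
  Node 2: (V_2 - V_1)/1.8 + (V_2 - V_3)/910 + (V_2 - V_6)/13000 = 0
  Node 3: (V_3 - V_2)/910 + (V_3 - V_7)/3.9 = 0
  Node 4: (V_4 - V_5)/1 + (V_4 - 15)/30000 + (V_4 - V_8)/68000 = 0
  Node 5: (V_5 - V_4)/1 + (V_5 - V_6)/1.6 + (V_5 - V_1)/5.6 + (V_5 - V_9)/18 = 0
  Node 6: (V_6 - V_5)/1.6 + (V_6 - V_7)/7500 + (V_6 - V_2)/13000 + (V_6 - V_10)/10 = 0
  Node 7: (V_7 - V_6)/7500 + (V_7 - V_3)/3.9 + (V_7 - 0)/91000 = 0
  Node 8: (V_8 - V_9)/3 + (V_8 - V_4)/68000 = 0
  Node 9: (V_9 - V_8)/3 + (V_9 - V_10)/24000 + (V_9 - V_5)/18 = 0
  Node 10: (V_10 - V_9)/24000 + (V_10 - 0)/180 + (V_10 - V_6)/10 = 0
Collecting terms (coefficients in siemens):
  0.7475·V_1 - 0.5556·V_2 - 0.1786·V_5 = 0.2
  0.5567·V_2 - 0.5556·V_1 - 0.001099·V_3 - 0.00007692·V_6 = 0
  0.2575·V_3 - 0.001099·V_2 - 0.2564·V_7 = 0
  1·V_4 - 1·V_5 - 0.00001471·V_8 = 0.0005
  1.859·V_5 - 0.1786·V_1 - 1·V_4 - 0.625·V_6 - 0.05556·V_9 = 0
  0.7252·V_6 - 0.00007692·V_2 - 0.625·V_5 - 0.0001333·V_7 - 0.1·V_10 = 0
  0.2566·V_7 - 0.2564·V_3 - 0.0001333·V_6 = 0
  0.3333·V_8 - 0.00001471·V_4 - 0.3333·V_9 = 0
  0.3889·V_9 - 0.05556·V_5 - 0.3333·V_8 - 0.00004167·V_10 = 0
  0.1056·V_10 - 0.1·V_6 - 0.00004167·V_9 = 0
Solving these 10 simultaneous equations (Gaussian elimination) gives:
  V_1 = 10.87 V, V_2 = 10.87 V, V_3 = 10.73 V, V_4 = 10.56 V
  V_5 = 10.56 V, V_6 = 10.47 V, V_7 = 10.73 V, V_8 = 10.56 V
  V_9 = 10.56 V, V_10 = 9.922 V
I_R4 = (V_4 - V_5)/R4 = (10.56 - 10.56)/1 = 0.000148 A
|I_R4| = 0.000148 A

Final answer: |I_R4| = 0.000148 A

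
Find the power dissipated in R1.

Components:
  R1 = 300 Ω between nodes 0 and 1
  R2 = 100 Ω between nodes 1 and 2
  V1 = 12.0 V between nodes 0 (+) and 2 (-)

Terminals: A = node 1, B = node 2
Nodal analysis, taking node 2 as the 0 V reference.
Source V1 fixes V_0 = 12 V.
KCL at each unknown node (sum of currents leaving = 0; resistances in Ω):
  Node 1: (V_1 - 12)/300 + (V_1 - 0)/100 = 0
Collecting terms: 0.01333 × V_1 = 0.04  =>  V_1 = 3 V
I_R1 = (V_0 - V_1)/R1 = (12 - 3)/300 = 0.03 A
P_R1 = I_R1² × R1 = (0.03)² × 300 = 0.27 W

Final answer: 0.27 W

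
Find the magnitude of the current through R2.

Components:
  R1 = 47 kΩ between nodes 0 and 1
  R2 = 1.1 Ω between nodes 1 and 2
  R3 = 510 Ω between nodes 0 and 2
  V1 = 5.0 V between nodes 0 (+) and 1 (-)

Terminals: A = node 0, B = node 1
Nodal analysis, taking node 1 as the 0 V reference.
Source V1 fixes V_0 = 5 V.
KCL at each unknown node (sum of currents leaving = 0; resistances in Ω):
  Node 2: (V_2 - 0)/1.1 + (V_2 - 5)/510 = 0
Collecting terms: 0.9111 × V_2 = 0.009804  =>  V_2 = 0.01076 V
I_R2 = (V_1 - V_2)/R2 = (0 - 0.01076)/1.1 = -0.009783 A
|I_R2| = 0.009783 A

Final answer: |I_R2| = 0.009783 A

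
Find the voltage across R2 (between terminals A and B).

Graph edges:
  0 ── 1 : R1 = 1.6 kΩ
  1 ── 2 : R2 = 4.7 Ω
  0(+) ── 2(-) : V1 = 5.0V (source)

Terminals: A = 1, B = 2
R1 and R2 are in series across V1 (node 0 → node 1 → node 2), and the output A–B is taken across R2, so this is a voltage divider.
Series current: I = V1/(R1 + R2) = 5/(1600 + 4.7) = 5/1605 = 0.003116 A
V_R2 = I × R2 = V1 × R2/(R1 + R2) = 5 × 4.7/1605 = 0.01464 V

Final answer: 0.01464 V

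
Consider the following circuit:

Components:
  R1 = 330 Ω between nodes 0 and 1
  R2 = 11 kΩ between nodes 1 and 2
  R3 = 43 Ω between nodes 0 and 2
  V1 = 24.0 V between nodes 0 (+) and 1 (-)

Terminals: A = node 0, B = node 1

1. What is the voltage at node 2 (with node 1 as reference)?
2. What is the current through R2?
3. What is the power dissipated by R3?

Nodal analysis, taking node 1 as the 0 V reference.
Source V1 fixes V_0 = 24 V.
KCL at each unknown node (sum of currents leaving = 0; resistances in Ω):
  Node 2: (V_2 - 0)/11000 + (V_2 - 24)/43 = 0
Collecting terms: 0.02335 × V_2 = 0.5581  =>  V_2 = 23.91 V
Part 1:
  Read off the nodal solution: V_2 = 23.91 V
Part 2:
  I_R2 = (V_1 - V_2)/R2 = (0 - 23.91)/11000 = -0.002173 A
  Magnitude: I_R2 = 0.002173 A
Part 3:
  I_R3 = (V_0 - V_2)/R3 = (24 - 23.91)/43 = 0.002173 A
  P_R3 = I_R3² × R3 = (0.002173)² × 43 = 0.0002031 W

Final answers:
1. V_2 = 23.91 V
2. I_R2 = 0.002173 A
3. P_R3 = 0.0002031 W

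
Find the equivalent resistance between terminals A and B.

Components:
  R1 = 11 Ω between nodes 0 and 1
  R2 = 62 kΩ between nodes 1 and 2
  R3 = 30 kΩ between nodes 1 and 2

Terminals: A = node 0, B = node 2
Reduce the network between node 0 (A) and node 2 (B) by series/parallel combination:
  Rp1 = R2 ‖ R3 (parallel, both between nodes 1 and 2) = 1/(1/62000 + 1/30000) = 20220 Ω
  Rs1 = R1 + Rp1 (series, joined only at node 1) = 11 + 20220 = 20230 Ω
R_eq = 20.23 kΩ

Final answer: 20.23 kΩ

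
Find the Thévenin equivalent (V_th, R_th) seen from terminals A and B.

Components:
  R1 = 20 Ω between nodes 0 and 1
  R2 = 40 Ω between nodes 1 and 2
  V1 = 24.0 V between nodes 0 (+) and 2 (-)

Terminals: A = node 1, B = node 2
Step 1 — V_th is the open-circuit voltage V_A - V_B (nothing connected across the terminals).
Nodal analysis, taking node 2 as the 0 V reference.
Source V1 fixes V_0 = 24 V.
KCL at each unknown node (sum of currents leaving = 0; resistances in Ω):
  Node 1: (V_1 - 24)/20 + (V_1 - 0)/40 = 0
Collecting terms: 0.075 × V_1 = 1.2  =>  V_1 = 16 V
V_th = V_1 - V_2 = 16 - 0 = 16 V
Step 2 — R_th: zero the source — replace V1 by a short circuit (node 2 merges into node 0) — and find the resistance seen between A (node 1) and B (node 0).
Reduce the network between node 1 (A) and node 0 (B) by series/parallel combination:
  Rp1 = R1 ‖ R2 (parallel, both between nodes 0 and 1) = 1/(1/20 + 1/40) = 13.33 Ω
R_th = 13.33 Ω

Final answer: V_th = 16 V, R_th = 13.33 Ω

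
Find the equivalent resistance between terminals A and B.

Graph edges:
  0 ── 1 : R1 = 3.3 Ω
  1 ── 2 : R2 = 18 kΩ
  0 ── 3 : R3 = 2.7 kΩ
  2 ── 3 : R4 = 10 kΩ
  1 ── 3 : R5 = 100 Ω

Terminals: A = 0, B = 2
The network is not a plain series/parallel combination. Inject a 1 A test current into terminal A (node 0) and return it from terminal B (node 2); then R_eq = V_A / (1 A).
Nodal analysis, taking node 2 as the 0 V reference.
Current source I_test pushes 1 A into node 0 and draws it out of node 2.
KCL at each unknown node (sum of currents leaving = 0; resistances in Ω):
  Node 0: (V_0 - V_1)/3.3 + (V_0 - V_3)/2700 - 1 = 0
  Node 1: (V_1 - V_0)/3.3 + (V_1 - 0)/18000 + (V_1 - V_3)/100 = 0
  Node 3: (V_3 - V_0)/2700 + (V_3 - V_1)/100 + (V_3 - 0)/10000 = 0
Collecting terms (coefficients in siemens):
  0.3034·V_0 - 0.303·V_1 - 0.0003704·V_3 = 1
  0.3131·V_1 - 0.303·V_0 - 0.01·V_3 = 0
  0.01047·V_3 - 0.0003704·V_0 - 0.01·V_1 = 0
Solving these 3 simultaneous equations (Gaussian elimination) gives:
  V_0 = 6471 V, V_1 = 6468 V, V_3 = 6407 V
R_eq = V_0 / 1 A = 6471 Ω = 6.471 kΩ

Final answer: 6.471 kΩ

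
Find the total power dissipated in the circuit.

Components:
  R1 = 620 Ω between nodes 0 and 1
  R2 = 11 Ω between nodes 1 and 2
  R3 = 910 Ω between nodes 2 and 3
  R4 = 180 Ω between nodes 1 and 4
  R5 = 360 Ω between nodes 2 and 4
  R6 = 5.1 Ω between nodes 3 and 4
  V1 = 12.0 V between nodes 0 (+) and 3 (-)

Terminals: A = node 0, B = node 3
Nodal analysis, taking node 3 as the 0 V reference.
Source V1 fixes V_0 = 12 V.
KCL at each unknown node (sum of currents leaving = 0; resistances in Ω):
  Node 1: (V_1 - 12)/620 + (V_1 - V_2)/11 + (V_1 - V_4)/180 = 0
  Node 2: (V_2 - V_1)/11 + (V_2 - 0)/910 + (V_2 - V_4)/360 = 0
  Node 4: (V_4 - V_1)/180 + (V_4 - V_2)/360 + (V_4 - 0)/5.1 = 0
Collecting terms (coefficients in siemens):
  0.09808·V_1 - 0.09091·V_2 - 0.005556·V_4 = 0.01935
  0.09479·V_2 - 0.09091·V_1 - 0.002778·V_4 = 0
  0.2044·V_4 - 0.005556·V_1 - 0.002778·V_2 = 0
Solving these 3 simultaneous equations (Gaussian elimination) gives:
  V_1 = 1.834 V, V_2 = 1.761 V, V_4 = 0.07376 V
Power in each resistor, P = (ΔV)²/R:
  P_R1 = (12 - 1.834)²/620 = 0.1667 W
  P_R2 = (1.834 - 1.761)²/11 = 0.0004822 W
  P_R3 = (1.761 - 0)²/910 = 0.003407 W
  P_R4 = (1.834 - 0.07376)²/180 = 0.0172 W
  P_R5 = (1.761 - 0.07376)²/360 = 0.007905 W
  P_R6 = (0 - 0.07376)²/5.1 = 0.001067 W
P_total = P_R1 + P_R2 + P_R3 + P_R4 + P_R5 + P_R6 = 0.1968 W

Final answer: 0.1968 W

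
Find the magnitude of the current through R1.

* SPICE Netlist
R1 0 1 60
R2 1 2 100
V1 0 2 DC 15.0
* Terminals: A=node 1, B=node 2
Nodal analysis, taking node 2 as the 0 V reference.
Source V1 fixes V_0 = 15 V.
KCL at each unknown node (sum of currents leaving = 0; resistances in Ω):
  Node 1: (V_1 - 15)/60 + (V_1 - 0)/100 = 0
Collecting terms: 0.02667 × V_1 = 0.25  =>  V_1 = 9.375 V
I_R1 = (V_0 - V_1)/R1 = (15 - 9.375)/60 = 0.09375 A
|I_R1| = 0.09375 A

Final answer: |I_R1| = 0.09375 A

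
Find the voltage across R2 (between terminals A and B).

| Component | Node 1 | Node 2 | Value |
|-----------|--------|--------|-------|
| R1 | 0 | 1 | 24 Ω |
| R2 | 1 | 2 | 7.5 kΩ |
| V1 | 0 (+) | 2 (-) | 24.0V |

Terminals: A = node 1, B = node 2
R1 and R2 are in series across V1 (node 0 → node 1 → node 2), and the output A–B is taken across R2, so this is a voltage divider.
Series current: I = V1/(R1 + R2) = 24/(24 + 7500) = 24/7524 = 0.00319 A
V_R2 = I × R2 = V1 × R2/(R1 + R2) = 24 × 7500/7524 = 23.92 V

Final answer: 23.92 V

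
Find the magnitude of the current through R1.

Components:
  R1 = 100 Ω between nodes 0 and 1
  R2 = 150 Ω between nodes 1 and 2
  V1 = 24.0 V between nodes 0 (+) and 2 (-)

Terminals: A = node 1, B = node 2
Nodal analysis, taking node 2 as the 0 V reference.
Source V1 fixes V_0 = 24 V.
KCL at each unknown node (sum of currents leaving = 0; resistances in Ω):
  Node 1: (V_1 - 24)/100 + (V_1 - 0)/150 = 0
Collecting terms: 0.01667 × V_1 = 0.24  =>  V_1 = 14.4 V
I_R1 = (V_0 - V_1)/R1 = (24 - 14.4)/100 = 0.096 A
|I_R1| = 0.096 A

Final answer: |I_R1| = 0.096 A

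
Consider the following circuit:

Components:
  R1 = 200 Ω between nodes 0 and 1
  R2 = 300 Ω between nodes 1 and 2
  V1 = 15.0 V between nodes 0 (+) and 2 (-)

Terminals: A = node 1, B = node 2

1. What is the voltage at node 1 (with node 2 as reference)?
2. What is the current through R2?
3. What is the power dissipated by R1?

Nodal analysis, taking node 2 as the 0 V reference.
Source V1 fixes V_0 = 15 V.
KCL at each unknown node (sum of currents leaving = 0; resistances in Ω):
  Node 1: (V_1 - 15)/200 + (V_1 - 0)/300 = 0
Collecting terms: 0.008333 × V_1 = 0.075  =>  V_1 = 9 V
Part 1:
  Read off the nodal solution: V_1 = 9 V
Part 2:
  I_R2 = (V_1 - V_2)/R2 = (9 - 0)/300 = 0.03 A
  Magnitude: I_R2 = 0.03 A
Part 3:
  I_R1 = (V_0 - V_1)/R1 = (15 - 9)/200 = 0.03 A
  P_R1 = I_R1² × R1 = (0.03)² × 200 = 0.18 W

Final answers:
1. V_1 = 9 V
2. I_R2 = 0.03 A
3. P_R1 = 0.18 W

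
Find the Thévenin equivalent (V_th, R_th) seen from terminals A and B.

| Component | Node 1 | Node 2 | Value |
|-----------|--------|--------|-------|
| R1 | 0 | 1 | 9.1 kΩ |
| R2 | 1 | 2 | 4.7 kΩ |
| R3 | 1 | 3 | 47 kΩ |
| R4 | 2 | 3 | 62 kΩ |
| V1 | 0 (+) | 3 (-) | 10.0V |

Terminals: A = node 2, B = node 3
Step 1 — V_th is the open-circuit voltage V_A - V_B (nothing connected across the terminals).
Nodal analysis, taking node 3 as the 0 V reference.
Source V1 fixes V_0 = 10 V.
KCL at each unknown node (sum of currents leaving = 0; resistances in Ω):
  Node 1: (V_1 - 10)/9100 + (V_1 - V_2)/4700 + (V_1 - 0)/47000 = 0
  Node 2: (V_2 - V_1)/4700 + (V_2 - 0)/62000 = 0
Collecting terms (coefficients in siemens):
  0.0003439·V_1 - 0.0002128·V_2 = 0.001099
  0.0002289·V_2 - 0.0002128·V_1 = 0
Determinant D = (0.0003439)(0.0002289) - (-0.0002128)(-0.0002128) = 0.00000003346
V_1 = [(0.001099)(0.0002289) - (-0.0002128)(0)]/D = 7.519 V
V_2 = [(0.0003439)(0) - (0.001099)(-0.0002128)]/D = 6.989 V
V_th = V_2 - V_3 = 6.989 - 0 = 6.989 V
Step 2 — R_th: zero the source — replace V1 by a short circuit (node 3 merges into node 0) — and find the resistance seen between A (node 2) and B (node 0).
Reduce the network between node 2 (A) and node 0 (B) by series/parallel combination:
  Rp1 = R1 ‖ R3 (parallel, both between nodes 0 and 1) = 1/(1/9100 + 1/47000) = 7624 Ω
  Rs1 = R2 + Rp1 (series, joined only at node 1) = 4700 + 7624 = 12320 Ω
  Rp2 = R4 ‖ Rs1 (parallel, both between nodes 0 and 2) = 1/(1/62000 + 1/12320) = 10280 Ω
R_th = 10.28 kΩ

Final answer: V_th = 6.989 V, R_th = 10.28 kΩ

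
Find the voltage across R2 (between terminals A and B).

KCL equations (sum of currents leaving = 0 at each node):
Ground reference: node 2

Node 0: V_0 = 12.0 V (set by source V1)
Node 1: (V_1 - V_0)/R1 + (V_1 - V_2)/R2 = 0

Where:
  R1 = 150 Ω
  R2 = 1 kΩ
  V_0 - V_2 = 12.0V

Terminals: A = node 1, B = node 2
R1 and R2 are in series across V1 (node 0 → node 1 → node 2), and the output A–B is taken across R2, so this is a voltage divider.
Series current: I = V1/(R1 + R2) = 12/(150 + 1000) = 12/1150 = 0.01043 A
V_R2 = I × R2 = V1 × R2/(R1 + R2) = 12 × 1000/1150 = 10.43 V

Final answer: 10.43 V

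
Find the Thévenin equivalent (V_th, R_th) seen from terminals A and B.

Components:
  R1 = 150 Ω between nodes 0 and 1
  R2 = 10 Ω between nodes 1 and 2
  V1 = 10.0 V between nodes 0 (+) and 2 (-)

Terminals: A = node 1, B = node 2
Step 1 — V_th is the open-circuit voltage V_A - V_B (nothing connected across the terminals).
Nodal analysis, taking node 2 as the 0 V reference.
Source V1 fixes V_0 = 10 V.
KCL at each unknown node (sum of currents leaving = 0; resistances in Ω):
  Node 1: (V_1 - 10)/150 + (V_1 - 0)/10 = 0
Collecting terms: 0.1067 × V_1 = 0.06667  =>  V_1 = 0.625 V
V_th = V_1 - V_2 = 0.625 - 0 = 0.625 V
Step 2 — R_th: zero the source — replace V1 by a short circuit (node 2 merges into node 0) — and find the resistance seen between A (node 1) and B (node 0).
Reduce the network between node 1 (A) and node 0 (B) by series/parallel combination:
  Rp1 = R1 ‖ R2 (parallel, both between nodes 0 and 1) = 1/(1/150 + 1/10) = 9.375 Ω
R_th = 9.375 Ω

Final answer: V_th = 0.625 V, R_th = 9.375 Ω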